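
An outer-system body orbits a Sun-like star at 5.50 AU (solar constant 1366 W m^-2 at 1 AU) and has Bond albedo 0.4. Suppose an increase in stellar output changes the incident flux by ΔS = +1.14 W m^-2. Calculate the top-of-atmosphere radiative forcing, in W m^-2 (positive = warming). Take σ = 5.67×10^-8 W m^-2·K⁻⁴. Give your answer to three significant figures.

0.171 W m^-2

By the inverse-square law, S = 1366/5.50² = 45.16 W m^-2.
ΔF = Δ[S(1−α)]/4 = (1−0.4)·+1.14/4 = 0.1710 W m^-2.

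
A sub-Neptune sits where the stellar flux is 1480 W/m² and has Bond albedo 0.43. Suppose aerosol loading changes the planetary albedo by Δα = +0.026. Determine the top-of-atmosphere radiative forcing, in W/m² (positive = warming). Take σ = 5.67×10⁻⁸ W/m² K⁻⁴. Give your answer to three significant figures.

-9.62 W/m²

ΔF = −(S/4)Δα = −(1480/4)×(+0.026) = -9.620 W/m².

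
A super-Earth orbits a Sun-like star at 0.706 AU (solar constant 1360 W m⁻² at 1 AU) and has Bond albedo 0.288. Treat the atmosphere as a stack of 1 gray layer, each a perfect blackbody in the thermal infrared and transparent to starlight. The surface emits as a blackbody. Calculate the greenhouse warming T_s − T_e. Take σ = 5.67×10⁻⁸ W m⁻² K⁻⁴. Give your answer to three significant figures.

Irradiance scales as 1/d², so S = 1360 W m⁻² × (1/0.706)² = 2729 W m⁻².
OLR = S(1−α)/4 = 485.7 W m⁻²; the top layer radiates at T_e = 304.2 K.
T_s = (N+1)^(1/4)·T_e = 361.8 K.
So the greenhouse effect raises the surface by 361.8 − 304.2 = 57.56 K.

57.6 K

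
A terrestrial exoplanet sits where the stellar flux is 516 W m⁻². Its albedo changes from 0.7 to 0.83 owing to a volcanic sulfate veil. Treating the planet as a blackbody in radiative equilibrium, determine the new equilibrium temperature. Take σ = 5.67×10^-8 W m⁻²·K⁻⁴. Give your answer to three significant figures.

With the new albedo, S(1−α₂)/4 = 21.93 W m⁻², so T₂ = 140.2 K.

140 K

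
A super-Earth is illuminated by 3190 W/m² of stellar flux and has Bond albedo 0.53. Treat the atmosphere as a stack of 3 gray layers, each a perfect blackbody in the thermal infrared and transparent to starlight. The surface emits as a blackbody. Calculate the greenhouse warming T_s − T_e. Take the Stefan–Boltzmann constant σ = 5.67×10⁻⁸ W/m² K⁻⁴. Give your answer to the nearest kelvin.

118 kelvin

Top-of-atmosphere balance: σT_e⁴ = S(1−α)/4 = 374.8 W/m² → T_e = 285.1 K.
T_s = (N+1)^(1/4)·T_e = 403.3 K.
Warming: T_s − T_e = 118.1 K.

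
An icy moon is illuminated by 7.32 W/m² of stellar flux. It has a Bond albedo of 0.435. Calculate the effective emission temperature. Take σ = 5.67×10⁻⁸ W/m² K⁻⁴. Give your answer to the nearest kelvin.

The planet absorbs (1−α)S over its disc πR² and re-emits over 4πR², so the mean absorbed flux is (1−0.435)·7.320/4 = 1.034 W/m².
Set σT⁴ = 1.034 → T = (1.034/σ)^(1/4) = 65.35 K.

65 K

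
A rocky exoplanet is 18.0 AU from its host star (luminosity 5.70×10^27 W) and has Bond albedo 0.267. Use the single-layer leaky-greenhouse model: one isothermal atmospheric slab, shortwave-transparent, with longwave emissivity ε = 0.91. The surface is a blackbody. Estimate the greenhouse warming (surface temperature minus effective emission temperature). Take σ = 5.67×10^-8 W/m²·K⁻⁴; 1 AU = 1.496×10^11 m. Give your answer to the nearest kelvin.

20 kelvin

Orbital distance: d = 18.0 AU = 2.693×10^12 m.
Spreading L over a sphere of radius d: S = 5.70×10^27/(4π·2.69×10^12²) = 62.55 W/m².
At the top of the atmosphere, σT_e⁴ = S(1−α)/4 = 11.46 W/m², giving T_e = 119.2 K.
For a single slab of emissivity ε, T_s⁴ = 2T_e⁴/(2−ε); thus T_s = 119.2·(1.835)^(1/4) = 138.8 K.
T_s − T_e = 138.8 − 119.2 = 19.54 K.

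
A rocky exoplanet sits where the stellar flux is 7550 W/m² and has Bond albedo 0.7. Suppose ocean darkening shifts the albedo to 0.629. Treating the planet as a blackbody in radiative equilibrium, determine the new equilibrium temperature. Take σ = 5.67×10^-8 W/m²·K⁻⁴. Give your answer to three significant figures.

New equilibrium: T₂ = [(1−0.629)·7550/(4σ)]^(1/4) = 333.4 K.

333 K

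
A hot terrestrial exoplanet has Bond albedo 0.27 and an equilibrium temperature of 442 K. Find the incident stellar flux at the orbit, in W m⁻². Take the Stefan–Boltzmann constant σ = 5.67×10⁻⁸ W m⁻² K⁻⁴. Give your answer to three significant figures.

11900 W m⁻²

From S(1−α)/4 = σT⁴: S = 4σT⁴/(1−α).
The emitted flux is σT⁴ = 2164 W m⁻².
S = 4·2164/0.73 = 11860 W m⁻².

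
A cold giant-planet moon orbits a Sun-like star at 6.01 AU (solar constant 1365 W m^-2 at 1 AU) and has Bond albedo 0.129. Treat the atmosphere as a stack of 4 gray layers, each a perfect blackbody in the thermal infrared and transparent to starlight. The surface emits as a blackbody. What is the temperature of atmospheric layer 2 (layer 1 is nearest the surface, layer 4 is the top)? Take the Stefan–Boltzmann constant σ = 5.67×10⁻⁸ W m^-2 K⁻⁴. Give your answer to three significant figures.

Irradiance scales as 1/d², so S = 1365 W m^-2 × (1/6.01)² = 37.79 W m^-2.
Top-of-atmosphere balance: σT_e⁴ = S(1−α)/4 = 8.229 W m^-2 → T_e = 109.8 K.
In the N-layer model, layer k (counted from the surface) has T_k = (N+1−k)^(1/4)·T_e.
T_2 = (3)^(1/4)·109.8 = 144.5 K.

144 K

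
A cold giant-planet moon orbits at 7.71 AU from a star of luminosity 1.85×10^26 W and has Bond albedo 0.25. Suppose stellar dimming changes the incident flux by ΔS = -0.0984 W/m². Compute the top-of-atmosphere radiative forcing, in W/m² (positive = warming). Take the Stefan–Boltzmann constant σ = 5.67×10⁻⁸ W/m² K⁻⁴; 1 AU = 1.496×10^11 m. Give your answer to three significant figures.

Orbital distance: d = 7.71 AU = 1.153×10^12 m.
S = L/(4πd²) = 11.07 W/m².
ΔF = Δ[S(1−α)]/4 = (1−0.25)·-0.0984/4 = -0.01845 W/m².

-0.0185 W/m²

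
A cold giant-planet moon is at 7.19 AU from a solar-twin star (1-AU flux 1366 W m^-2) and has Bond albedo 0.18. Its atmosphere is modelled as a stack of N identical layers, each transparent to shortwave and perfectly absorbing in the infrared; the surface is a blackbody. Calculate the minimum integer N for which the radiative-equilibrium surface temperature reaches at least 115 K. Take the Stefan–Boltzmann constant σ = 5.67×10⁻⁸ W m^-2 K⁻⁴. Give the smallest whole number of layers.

Flux at the orbit: S = 1366/(7.19)² = 26.42 W m^-2.
The effective emission temperature is T_e = [S(1−α)/(4σ)]^¼ = 98.86 K.
T_s = (N+1)^(1/4)·T_e ≥ 115 K requires N+1 ≥ (T_s/T_e)⁴ = (115/98.86)⁴ = 1.831.
So N ≥ 0.831; the smallest integer is N = 1.

1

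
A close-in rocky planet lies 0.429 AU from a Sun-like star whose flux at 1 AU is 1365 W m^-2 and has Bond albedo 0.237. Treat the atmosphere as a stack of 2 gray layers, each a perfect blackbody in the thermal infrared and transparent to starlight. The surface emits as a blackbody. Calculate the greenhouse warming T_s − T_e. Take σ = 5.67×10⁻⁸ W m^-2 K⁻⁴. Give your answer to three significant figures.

Flux at the orbit: S = 1365/(0.429)² = 7417 W m^-2.
The effective emission temperature is T_e = [S(1−α)/(4σ)]^¼ = 397.4 K.
T_s = (N+1)^(1/4)·T_e = 523.1 K.
Warming: T_s − T_e = 125.6 K.

126 K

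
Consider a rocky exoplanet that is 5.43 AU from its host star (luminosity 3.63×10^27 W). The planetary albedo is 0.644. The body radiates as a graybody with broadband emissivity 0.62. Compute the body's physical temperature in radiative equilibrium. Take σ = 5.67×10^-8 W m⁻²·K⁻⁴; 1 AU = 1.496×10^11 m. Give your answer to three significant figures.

182 K

Orbital distance: d = 5.43 AU = 8.123×10^11 m.
Flux at the orbit: S = L/(4πd²) = 3.63×10^27/(4π·(8.12×10^11)²) = 437.8 W m⁻².
Averaging over the sphere, the absorbed flux is S(1−α)/4 = 38.96 W m⁻².
Radiative balance εσT⁴ = 38.96 gives T = [38.96/(0.62·σ)]^(1/4) = 182.5 K.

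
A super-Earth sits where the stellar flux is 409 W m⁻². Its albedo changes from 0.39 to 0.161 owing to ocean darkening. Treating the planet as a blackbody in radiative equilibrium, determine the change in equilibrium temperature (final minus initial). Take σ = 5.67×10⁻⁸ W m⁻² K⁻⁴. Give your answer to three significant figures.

15.1 K

With α = 0.39, T₁ = 182.1 K.
After:  T₂ = [409.0·0.839/(4σ)]^(1/4) = 197.2 K.
Change: 197.2 − 182.1 = 15.11 K.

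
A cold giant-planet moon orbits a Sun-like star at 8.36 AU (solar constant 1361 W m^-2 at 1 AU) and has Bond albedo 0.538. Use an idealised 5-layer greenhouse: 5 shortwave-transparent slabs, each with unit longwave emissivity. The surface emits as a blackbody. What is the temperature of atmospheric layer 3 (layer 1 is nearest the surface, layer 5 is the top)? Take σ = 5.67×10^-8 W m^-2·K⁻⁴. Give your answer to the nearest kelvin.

104 K

By the inverse-square law, S = 1361/8.36² = 19.47 W m^-2.
OLR = S(1−α)/4 = 2.249 W m^-2; the top layer radiates at T_e = 79.36 K.
The net upward flux σT_e⁴ is constant between every pair of levels, so T_k⁴ = (N+1−k)T_e⁴.
With k = 3: T_3 = (5+1−3)^¼·79.36 K = 104.4 K.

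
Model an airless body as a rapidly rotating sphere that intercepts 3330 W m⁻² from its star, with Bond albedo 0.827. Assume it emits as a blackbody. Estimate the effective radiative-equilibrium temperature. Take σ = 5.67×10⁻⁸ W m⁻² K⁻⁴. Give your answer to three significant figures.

The planet absorbs (1−α)S over its disc πR² and re-emits over 4πR², so the mean absorbed flux is (1−0.827)·3330/4 = 144.0 W m⁻².
In equilibrium σT⁴ equals this, so T = 224.5 K.

224 K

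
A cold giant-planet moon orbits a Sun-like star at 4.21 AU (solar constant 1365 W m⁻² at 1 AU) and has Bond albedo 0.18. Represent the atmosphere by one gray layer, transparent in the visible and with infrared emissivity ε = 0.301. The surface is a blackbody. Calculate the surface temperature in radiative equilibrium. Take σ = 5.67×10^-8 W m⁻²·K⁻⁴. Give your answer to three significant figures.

By the inverse-square law, S = 1365/4.21² = 77.01 W m⁻².
Effective emission temperature (TOA balance): σT_e⁴ = S(1−α)/4 = 15.79 W m⁻² → T_e = 129.2 K.
For a single slab of emissivity ε, T_s⁴ = 2T_e⁴/(2−ε); thus T_s = 129.2·(1.177)^(1/4) = 134.6 K.

135 K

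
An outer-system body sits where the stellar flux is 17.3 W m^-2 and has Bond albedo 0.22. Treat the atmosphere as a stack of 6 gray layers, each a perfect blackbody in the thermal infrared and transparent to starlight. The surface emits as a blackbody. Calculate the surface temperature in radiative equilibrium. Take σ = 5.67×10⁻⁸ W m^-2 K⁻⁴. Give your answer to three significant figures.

143 K

Top-of-atmosphere balance: σT_e⁴ = S(1−α)/4 = 3.374 W m^-2 → T_e = 87.83 K.
Layer-by-layer balance gives σT_s⁴ = (N+1)σT_e⁴, so T_s = 7^¼·87.83 = 142.9 K.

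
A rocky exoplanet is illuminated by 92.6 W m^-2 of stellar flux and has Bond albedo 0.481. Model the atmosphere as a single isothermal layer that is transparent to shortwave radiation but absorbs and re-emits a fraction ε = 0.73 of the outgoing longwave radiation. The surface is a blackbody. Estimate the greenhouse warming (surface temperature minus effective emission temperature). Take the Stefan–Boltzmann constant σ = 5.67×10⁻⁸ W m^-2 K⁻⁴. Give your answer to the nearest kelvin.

15 K

The planet radiates to space at T_e = [S(1−α)/(4σ)]^(1/4) = 120.7 K.
For a single slab of emissivity ε, T_s⁴ = 2T_e⁴/(2−ε); thus T_s = 120.7·(1.575)^(1/4) = 135.2 K.
The atmosphere warms the surface by 14.51 K.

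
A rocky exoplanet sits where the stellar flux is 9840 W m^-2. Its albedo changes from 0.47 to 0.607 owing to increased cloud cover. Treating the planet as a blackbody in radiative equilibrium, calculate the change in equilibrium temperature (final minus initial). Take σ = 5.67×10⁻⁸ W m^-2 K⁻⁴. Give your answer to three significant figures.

With α = 0.47, T₁ = 389.4 K.
After:  T₂ = [9840·0.393/(4σ)]^(1/4) = 361.4 K.
ΔT = T₂ − T₁ = -28.05 K.

-28.1 kelvin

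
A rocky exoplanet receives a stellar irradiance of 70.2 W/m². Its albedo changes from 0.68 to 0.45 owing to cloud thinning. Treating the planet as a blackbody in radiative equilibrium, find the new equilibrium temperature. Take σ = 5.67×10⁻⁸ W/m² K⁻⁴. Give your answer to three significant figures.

114 K

New equilibrium: T₂ = [(1−0.45)·70.20/(4σ)]^(1/4) = 114.2 K.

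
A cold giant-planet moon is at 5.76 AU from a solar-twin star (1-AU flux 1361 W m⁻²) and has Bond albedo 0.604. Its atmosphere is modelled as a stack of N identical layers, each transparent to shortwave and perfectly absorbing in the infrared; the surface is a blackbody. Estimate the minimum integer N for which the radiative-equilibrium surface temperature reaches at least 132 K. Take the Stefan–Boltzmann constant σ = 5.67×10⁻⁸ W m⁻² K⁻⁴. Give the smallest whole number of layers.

4

Flux at the orbit: S = 1361/(5.76)² = 41.02 W m⁻².
Top-of-atmosphere balance: σT_e⁴ = S(1−α)/4 = 4.061 W m⁻² → T_e = 92.00 K.
Since T_s⁴ = (N+1)T_e⁴, we need N ≥ (T_s/T_e)⁴ − 1 = 3.239.
So N ≥ 3.239; the smallest integer is N = 4.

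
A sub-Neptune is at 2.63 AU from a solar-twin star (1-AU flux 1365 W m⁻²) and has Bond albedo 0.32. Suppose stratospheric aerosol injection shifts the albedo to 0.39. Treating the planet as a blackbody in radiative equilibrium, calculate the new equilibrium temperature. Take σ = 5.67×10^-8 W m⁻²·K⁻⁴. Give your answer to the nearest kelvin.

152 K

Flux at the orbit: S = 1365/(2.63)² = 197.3 W m⁻².
New equilibrium: T₂ = [(1−0.39)·197.3/(4σ)]^(1/4) = 151.8 K.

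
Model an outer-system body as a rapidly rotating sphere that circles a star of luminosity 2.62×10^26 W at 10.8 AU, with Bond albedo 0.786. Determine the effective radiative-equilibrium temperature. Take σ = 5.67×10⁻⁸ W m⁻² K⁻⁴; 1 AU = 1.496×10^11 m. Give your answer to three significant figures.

52.4 K

Orbital distance: d = 10.8 AU = 1.616×10^12 m.
Spreading L over a sphere of radius d: S = 2.62×10^26/(4π·1.62×10^12²) = 7.987 W m⁻².
Averaging over the sphere, the absorbed flux is S(1−α)/4 = 0.4273 W m⁻².
Balancing against σT⁴: T = (0.4273/5.67×10⁻⁸)^(1/4) = 52.39 K.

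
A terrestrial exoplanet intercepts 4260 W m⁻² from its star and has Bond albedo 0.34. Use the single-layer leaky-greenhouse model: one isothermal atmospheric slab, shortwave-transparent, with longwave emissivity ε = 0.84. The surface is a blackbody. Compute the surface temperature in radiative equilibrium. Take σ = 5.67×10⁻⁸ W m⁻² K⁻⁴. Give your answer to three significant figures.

Effective emission temperature (TOA balance): σT_e⁴ = S(1−α)/4 = 702.9 W m⁻² → T_e = 333.7 K.
Surface balance with a leaky layer gives σT_s⁴ = σT_e⁴·2/(2−ε), so T_s = T_e·[2/(2−0.84)]^(1/4) = 382.4 K.

382 K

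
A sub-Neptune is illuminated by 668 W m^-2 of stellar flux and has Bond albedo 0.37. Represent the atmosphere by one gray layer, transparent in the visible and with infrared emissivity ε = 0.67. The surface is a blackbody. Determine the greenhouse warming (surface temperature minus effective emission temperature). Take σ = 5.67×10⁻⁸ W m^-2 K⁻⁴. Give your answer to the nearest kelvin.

Effective emission temperature (TOA balance): σT_e⁴ = S(1−α)/4 = 105.2 W m^-2 → T_e = 207.5 K.
For a single slab of emissivity ε, T_s⁴ = 2T_e⁴/(2−ε); thus T_s = 207.5·(1.504)^(1/4) = 229.8 K.
T_s − T_e = 229.8 − 207.5 = 22.29 K.

22 K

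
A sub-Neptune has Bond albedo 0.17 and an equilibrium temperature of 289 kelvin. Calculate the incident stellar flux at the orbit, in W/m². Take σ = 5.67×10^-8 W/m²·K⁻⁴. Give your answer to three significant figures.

Invert the energy balance for S: S = 4σT⁴/(1−α).
σT⁴ = 5.67×10⁻⁸·(289)⁴ = 395.5 W/m².
So S = 4×395.5/(1−0.17) = 1906 W/m².

1910 W/m²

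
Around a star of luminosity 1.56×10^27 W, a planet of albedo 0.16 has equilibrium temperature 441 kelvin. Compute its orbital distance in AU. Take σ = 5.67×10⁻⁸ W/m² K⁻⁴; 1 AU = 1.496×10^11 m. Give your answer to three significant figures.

Energy balance gives S = 4σT⁴/(1−α) = 10210 W/m².
From L = 4πd²S, d = √(1.56×10^27/(4π·10210)) = 1.103×10^11 m = 0.7370 AU.

0.737 AU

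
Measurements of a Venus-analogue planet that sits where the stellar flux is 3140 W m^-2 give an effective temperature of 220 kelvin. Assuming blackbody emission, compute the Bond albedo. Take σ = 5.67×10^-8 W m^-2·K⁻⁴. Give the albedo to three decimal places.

Rearranging the radiative balance, α = 1 − 4σT⁴/S.
4σT⁴ = 4·5.67×10⁻⁸·(220)⁴ = 531.3 W m^-2.
1−α = 531.3/3140 = 0.1692, so α = 0.8308.

0.831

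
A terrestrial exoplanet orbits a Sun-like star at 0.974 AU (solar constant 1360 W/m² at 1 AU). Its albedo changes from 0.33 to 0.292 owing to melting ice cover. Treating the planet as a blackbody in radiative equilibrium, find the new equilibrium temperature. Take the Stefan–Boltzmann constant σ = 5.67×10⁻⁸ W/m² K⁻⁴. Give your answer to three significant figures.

Irradiance scales as 1/d², so S = 1360 W/m² × (1/0.974)² = 1434 W/m².
With the new albedo, S(1−α₂)/4 = 253.7 W/m², so T₂ = 258.6 K.

259 K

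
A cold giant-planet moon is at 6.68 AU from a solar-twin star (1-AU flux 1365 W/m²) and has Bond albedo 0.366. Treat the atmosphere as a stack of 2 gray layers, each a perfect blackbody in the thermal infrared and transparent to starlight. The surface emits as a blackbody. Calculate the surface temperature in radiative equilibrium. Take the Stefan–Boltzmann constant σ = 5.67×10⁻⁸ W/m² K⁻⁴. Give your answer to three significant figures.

127 kelvin

Flux at the orbit: S = 1365/(6.68)² = 30.59 W/m².
Top-of-atmosphere balance: σT_e⁴ = S(1−α)/4 = 4.849 W/m² → T_e = 96.16 K.
With N = 2 opaque layers, T_s = (N+1)^(1/4)·T_e = 3^(1/4)·96.16 = 126.6 K.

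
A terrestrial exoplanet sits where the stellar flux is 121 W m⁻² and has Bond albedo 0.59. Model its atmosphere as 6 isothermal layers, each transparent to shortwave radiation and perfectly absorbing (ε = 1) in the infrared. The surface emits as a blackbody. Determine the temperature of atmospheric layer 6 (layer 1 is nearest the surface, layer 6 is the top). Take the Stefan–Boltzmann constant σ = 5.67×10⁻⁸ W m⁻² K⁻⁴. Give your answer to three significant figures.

The effective emission temperature is T_e = [S(1−α)/(4σ)]^¼ = 121.6 K.
In the N-layer model, layer k (counted from the surface) has T_k = (N+1−k)^(1/4)·T_e.
T_6 = (1)^(1/4)·121.6 = 121.6 K.

122 K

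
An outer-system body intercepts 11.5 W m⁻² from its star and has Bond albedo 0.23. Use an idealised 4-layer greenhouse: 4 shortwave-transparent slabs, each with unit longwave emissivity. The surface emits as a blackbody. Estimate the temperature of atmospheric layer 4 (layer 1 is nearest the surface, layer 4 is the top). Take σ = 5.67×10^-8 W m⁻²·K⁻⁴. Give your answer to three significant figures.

79.0 kelvin

OLR = S(1−α)/4 = 2.214 W m⁻²; the top layer radiates at T_e = 79.05 K.
The net upward flux σT_e⁴ is constant between every pair of levels, so T_k⁴ = (N+1−k)T_e⁴.
T_4 = (1)^(1/4)·79.05 = 79.05 K.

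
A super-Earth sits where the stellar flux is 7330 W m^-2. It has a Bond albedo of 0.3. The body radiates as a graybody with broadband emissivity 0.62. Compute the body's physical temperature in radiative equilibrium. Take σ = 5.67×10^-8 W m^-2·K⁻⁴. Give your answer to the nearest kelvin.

437 kelvin

The planet absorbs (1−α)S over its disc πR² and re-emits over 4πR², so the mean absorbed flux is (1−0.3)·7330/4 = 1283 W m^-2.
Radiative balance εσT⁴ = 1283 gives T = [1283/(0.62·σ)]^(1/4) = 437.1 K.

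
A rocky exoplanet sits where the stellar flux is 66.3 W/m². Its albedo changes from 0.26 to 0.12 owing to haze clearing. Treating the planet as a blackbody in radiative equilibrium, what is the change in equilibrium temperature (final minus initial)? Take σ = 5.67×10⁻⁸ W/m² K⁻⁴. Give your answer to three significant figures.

Initial: T₁ = [S(1−0.26)/(4σ)]^(1/4) = 121.3 K.
Final:   T₂ = [S(1−0.12)/(4σ)]^(1/4) = 126.6 K.
ΔT = T₂ − T₁ = 5.369 K.

5.37 K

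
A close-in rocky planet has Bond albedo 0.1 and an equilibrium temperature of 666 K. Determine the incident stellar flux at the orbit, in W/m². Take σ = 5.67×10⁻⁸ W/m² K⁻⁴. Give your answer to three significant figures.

Invert the energy balance for S: S = 4σT⁴/(1−α).
σT⁴ = 5.67×10⁻⁸·(666)⁴ = 11160 W/m².
S = 4·11160/0.9 = 49580 W/m².

49600 W/m²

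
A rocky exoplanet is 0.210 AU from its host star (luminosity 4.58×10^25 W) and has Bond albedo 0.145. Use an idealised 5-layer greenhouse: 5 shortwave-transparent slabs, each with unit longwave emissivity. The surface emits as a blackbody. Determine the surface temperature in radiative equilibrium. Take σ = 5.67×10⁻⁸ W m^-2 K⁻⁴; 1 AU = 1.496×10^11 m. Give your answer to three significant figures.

d = 0.210 × 1.496×10^11 m = 3.142×10^10 m.
Spreading L over a sphere of radius d: S = 4.58×10^25/(4π·3.14×10^10²) = 3693 W m^-2.
OLR = S(1−α)/4 = 789.3 W m^-2; the top layer radiates at T_e = 343.5 K.
Layer-by-layer balance gives σT_s⁴ = (N+1)σT_e⁴, so T_s = 6^¼·343.5 = 537.6 K.

538 K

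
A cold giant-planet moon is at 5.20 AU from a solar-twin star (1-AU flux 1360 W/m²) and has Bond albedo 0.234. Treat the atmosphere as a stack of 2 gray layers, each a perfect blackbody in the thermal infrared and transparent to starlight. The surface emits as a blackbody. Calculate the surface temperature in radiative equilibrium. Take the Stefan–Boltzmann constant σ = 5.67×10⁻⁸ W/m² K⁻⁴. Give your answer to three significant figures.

150 K

Irradiance scales as 1/d², so S = 1360 W/m² × (1/5.20)² = 50.30 W/m².
The effective emission temperature is T_e = [S(1−α)/(4σ)]^¼ = 114.2 K.
Layer-by-layer balance gives σT_s⁴ = (N+1)σT_e⁴, so T_s = 3^¼·114.2 = 150.2 K.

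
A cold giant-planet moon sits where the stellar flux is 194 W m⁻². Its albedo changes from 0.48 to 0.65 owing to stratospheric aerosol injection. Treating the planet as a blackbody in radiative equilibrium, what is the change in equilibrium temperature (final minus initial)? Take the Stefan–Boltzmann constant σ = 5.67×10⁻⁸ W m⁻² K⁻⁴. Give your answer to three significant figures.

Initial: T₁ = [S(1−0.48)/(4σ)]^(1/4) = 145.2 K.
After:  T₂ = [194.0·0.35/(4σ)]^(1/4) = 131.5 K.
Change: 131.5 − 145.2 = -13.69 K.

-13.7 K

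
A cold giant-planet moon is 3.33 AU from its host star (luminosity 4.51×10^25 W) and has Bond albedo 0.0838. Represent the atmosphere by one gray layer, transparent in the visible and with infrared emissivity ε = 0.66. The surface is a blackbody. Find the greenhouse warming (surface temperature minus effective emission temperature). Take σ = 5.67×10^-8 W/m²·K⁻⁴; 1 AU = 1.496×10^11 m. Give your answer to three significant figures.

Orbital distance: d = 3.33 AU = 4.982×10^11 m.
S = L/(4πd²) = 14.46 W/m².
Effective emission temperature (TOA balance): σT_e⁴ = S(1−α)/4 = 3.312 W/m² → T_e = 87.43 K.
For a single slab of emissivity ε, T_s⁴ = 2T_e⁴/(2−ε); thus T_s = 87.43·(1.493)^(1/4) = 96.63 K.
T_s − T_e = 96.63 − 87.43 = 9.206 K.

9.21 kelvin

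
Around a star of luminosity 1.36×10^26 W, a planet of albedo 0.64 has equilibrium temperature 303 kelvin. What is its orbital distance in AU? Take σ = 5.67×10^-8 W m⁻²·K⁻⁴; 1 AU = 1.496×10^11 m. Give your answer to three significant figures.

The flux needed for this T is 4σT⁴/(1−0.64) = 5310 W m⁻².
S = L/(4πd²) → d = √(L/4πS) = √(1.36×10^26/(4π·5310)) = 4.514×10^10 m = 0.3018 AU.

0.302 AU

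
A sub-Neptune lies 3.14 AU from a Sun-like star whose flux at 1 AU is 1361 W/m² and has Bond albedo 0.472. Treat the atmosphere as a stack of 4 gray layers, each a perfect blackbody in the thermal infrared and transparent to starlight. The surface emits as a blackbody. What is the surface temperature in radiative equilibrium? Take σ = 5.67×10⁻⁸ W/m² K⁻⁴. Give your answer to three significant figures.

200 K

Irradiance scales as 1/d², so S = 1361 W/m² × (1/3.14)² = 138.0 W/m².
OLR = S(1−α)/4 = 18.22 W/m²; the top layer radiates at T_e = 133.9 K.
Layer-by-layer balance gives σT_s⁴ = (N+1)σT_e⁴, so T_s = 5^¼·133.9 = 200.2 K.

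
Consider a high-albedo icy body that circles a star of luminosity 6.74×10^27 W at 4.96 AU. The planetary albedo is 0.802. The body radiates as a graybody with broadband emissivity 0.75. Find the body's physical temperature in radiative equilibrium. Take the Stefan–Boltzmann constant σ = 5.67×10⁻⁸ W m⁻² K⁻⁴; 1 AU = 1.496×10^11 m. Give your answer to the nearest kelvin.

Orbital distance: d = 4.96 AU = 7.420×10^11 m.
Spreading L over a sphere of radius d: S = 6.74×10^27/(4π·7.42×10^11²) = 974.1 W m⁻².
The planet absorbs (1−α)S over its disc πR² and re-emits over 4πR², so the mean absorbed flux is (1−0.802)·974.1/4 = 48.22 W m⁻².
Radiative balance εσT⁴ = 48.22 gives T = [48.22/(0.75·σ)]^(1/4) = 183.5 K.

184 K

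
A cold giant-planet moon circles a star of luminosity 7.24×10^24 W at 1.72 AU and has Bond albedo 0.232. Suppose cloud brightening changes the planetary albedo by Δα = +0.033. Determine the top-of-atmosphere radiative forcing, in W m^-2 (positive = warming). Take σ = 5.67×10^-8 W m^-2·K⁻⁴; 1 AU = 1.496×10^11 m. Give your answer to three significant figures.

-0.0718 W m^-2

d = 1.72 × 1.496×10^11 m = 2.573×10^11 m.
S = L/(4πd²) = 8.702 W m^-2.
TOA radiative forcing: ΔF = −S·Δα/4 = −8.702·(+0.033)/4 = -0.07179 W m^-2.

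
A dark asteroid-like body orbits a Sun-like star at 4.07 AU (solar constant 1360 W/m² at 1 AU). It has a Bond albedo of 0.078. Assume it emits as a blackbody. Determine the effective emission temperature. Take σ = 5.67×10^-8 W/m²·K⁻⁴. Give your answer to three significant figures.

135 K

Flux at the orbit: S = 1360/(4.07)² = 82.10 W/m².
Absorbed flux (global mean): S(1−α)/4 = 82.10·0.922/4 = 18.92 W/m².
In equilibrium σT⁴ equals this, so T = 135.2 K.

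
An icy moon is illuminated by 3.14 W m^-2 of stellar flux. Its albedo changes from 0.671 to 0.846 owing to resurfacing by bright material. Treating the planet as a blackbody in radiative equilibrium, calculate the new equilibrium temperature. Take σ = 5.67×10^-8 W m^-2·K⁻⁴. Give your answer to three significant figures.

With the new albedo, S(1−α₂)/4 = 0.1209 W m^-2, so T₂ = 38.21 K.

38.2 K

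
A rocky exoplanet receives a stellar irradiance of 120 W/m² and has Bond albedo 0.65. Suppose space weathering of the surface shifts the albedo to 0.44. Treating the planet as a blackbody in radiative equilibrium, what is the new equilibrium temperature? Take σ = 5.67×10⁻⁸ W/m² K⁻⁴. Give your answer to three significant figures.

131 kelvin

T₂ = [S(1−α₂)/(4σ)]^(1/4) = [120.0·0.56/(4σ)]^(1/4) = 131.2 K.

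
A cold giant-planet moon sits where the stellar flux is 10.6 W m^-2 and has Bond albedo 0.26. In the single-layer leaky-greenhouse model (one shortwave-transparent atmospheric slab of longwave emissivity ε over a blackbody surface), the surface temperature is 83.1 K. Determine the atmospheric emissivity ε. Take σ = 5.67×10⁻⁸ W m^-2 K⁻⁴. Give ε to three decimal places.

TOA balance gives T_e = 76.69 K.
T_s⁴ = T_e⁴·2/(2−ε) → ε = 2 − 2(T_e/T_s)⁴ = 2 − 2·(76.69/83.1)⁴ = 0.5495.

0.549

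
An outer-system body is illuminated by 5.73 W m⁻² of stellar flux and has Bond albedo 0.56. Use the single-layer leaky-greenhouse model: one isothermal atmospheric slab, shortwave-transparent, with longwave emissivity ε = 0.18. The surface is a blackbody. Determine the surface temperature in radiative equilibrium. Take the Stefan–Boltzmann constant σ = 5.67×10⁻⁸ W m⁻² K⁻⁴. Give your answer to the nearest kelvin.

At the top of the atmosphere, σT_e⁴ = S(1−α)/4 = 0.6303 W m⁻², giving T_e = 57.74 K.
Surface balance with a leaky layer gives σT_s⁴ = σT_e⁴·2/(2−ε), so T_s = T_e·[2/(2−0.18)]^(1/4) = 59.12 K.

59 K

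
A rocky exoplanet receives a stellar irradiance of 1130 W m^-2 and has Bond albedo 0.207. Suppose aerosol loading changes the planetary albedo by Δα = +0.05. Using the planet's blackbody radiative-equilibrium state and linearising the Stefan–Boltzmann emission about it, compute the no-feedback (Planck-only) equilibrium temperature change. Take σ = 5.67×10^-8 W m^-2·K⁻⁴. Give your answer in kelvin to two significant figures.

Reference equilibrium: T_e = [S(1−α)/(4σ)]^(1/4) = 250.7 K.
TOA radiative forcing: ΔF = −S·Δα/4 = −1130·(+0.05)/4 = -14.12 W m^-2.
Planck response: λ_P = 4σT_e³ = 4·5.67×10⁻⁸·(250.7)³ = 3.574 W m^-2/K.
ΔT₀ = ΔF/λ_P = -14.12/3.574 = -3.95 K.

-4.0 K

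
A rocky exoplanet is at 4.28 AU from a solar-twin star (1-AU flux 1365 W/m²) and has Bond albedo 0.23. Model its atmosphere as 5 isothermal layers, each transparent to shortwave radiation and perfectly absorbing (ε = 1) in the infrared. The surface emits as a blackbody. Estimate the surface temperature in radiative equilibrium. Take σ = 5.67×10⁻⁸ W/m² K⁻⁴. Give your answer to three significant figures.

197 K

Irradiance scales as 1/d², so S = 1365 W/m² × (1/4.28)² = 74.52 W/m².
Top-of-atmosphere balance: σT_e⁴ = S(1−α)/4 = 14.34 W/m² → T_e = 126.1 K.
Layer-by-layer balance gives σT_s⁴ = (N+1)σT_e⁴, so T_s = 6^¼·126.1 = 197.4 K.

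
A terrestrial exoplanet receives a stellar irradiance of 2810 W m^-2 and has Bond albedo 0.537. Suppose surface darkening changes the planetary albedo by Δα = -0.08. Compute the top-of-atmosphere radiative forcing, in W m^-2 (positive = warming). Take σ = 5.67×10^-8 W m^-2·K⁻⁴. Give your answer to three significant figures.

56.2 W m^-2

ΔF = −(S/4)Δα = −(2810/4)×(-0.08) = 56.20 W m^-2.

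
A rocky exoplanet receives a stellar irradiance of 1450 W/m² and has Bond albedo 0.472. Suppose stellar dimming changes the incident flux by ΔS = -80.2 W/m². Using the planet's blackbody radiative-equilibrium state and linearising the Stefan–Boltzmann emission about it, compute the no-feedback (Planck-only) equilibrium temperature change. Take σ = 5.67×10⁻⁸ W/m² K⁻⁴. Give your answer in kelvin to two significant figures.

Reference equilibrium: T_e = [S(1−α)/(4σ)]^(1/4) = 241.0 K.
ΔF = Δ[S(1−α)]/4 = (1−0.472)·-80.2/4 = -10.59 W/m².
Planck response: λ_P = 4σT_e³ = 4·5.67×10⁻⁸·(241.0)³ = 3.176 W/m²/K.
So ΔT₀ = -10.59/3.176 = -3.33 K.

-3.3 K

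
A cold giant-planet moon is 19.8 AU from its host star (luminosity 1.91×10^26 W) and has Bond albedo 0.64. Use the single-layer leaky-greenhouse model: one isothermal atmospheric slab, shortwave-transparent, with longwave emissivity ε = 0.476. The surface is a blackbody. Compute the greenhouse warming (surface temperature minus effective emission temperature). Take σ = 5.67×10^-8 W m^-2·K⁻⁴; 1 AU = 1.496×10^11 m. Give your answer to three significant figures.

2.86 kelvin

d = 19.8 × 1.496×10^11 m = 2.962×10^12 m.
Flux at the orbit: S = L/(4πd²) = 1.91×10^26/(4π·(2.96×10^12)²) = 1.732 W m^-2.
The planet radiates to space at T_e = [S(1−α)/(4σ)]^(1/4) = 40.72 K.
The surface balance (absorbed SW + ε·downward IR = σT_s⁴) with T_a⁴ = T_s⁴/2 reduces to T_s = T_e·[2/(2−ε)]^¼ = 43.58 K.
Greenhouse warming: T_s − T_e = 2.863 K.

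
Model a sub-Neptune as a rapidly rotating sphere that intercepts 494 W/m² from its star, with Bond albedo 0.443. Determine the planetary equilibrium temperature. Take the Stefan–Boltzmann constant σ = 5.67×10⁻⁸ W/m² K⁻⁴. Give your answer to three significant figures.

Absorbed flux (global mean): S(1−α)/4 = 494.0·0.557/4 = 68.79 W/m².
Balancing against σT⁴: T = (68.79/5.67×10⁻⁸)^(1/4) = 186.6 K.

187 K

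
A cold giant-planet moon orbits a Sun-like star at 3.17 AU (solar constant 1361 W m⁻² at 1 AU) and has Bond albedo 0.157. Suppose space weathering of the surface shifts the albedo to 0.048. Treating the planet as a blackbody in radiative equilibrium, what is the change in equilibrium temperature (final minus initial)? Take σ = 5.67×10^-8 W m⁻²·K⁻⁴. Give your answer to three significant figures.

4.62 kelvin

Irradiance scales as 1/d², so S = 1361 W m⁻² × (1/3.17)² = 135.4 W m⁻².
With α = 0.157, T₁ = 149.8 K.
With α = 0.048, T₂ = 154.4 K.
ΔT = T₂ − T₁ = 4.623 K.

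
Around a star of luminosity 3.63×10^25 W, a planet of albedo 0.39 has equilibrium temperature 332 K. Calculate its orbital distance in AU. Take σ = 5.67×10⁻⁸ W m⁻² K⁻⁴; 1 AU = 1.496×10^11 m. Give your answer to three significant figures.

Required flux: S = 4σT⁴/(1−α) = 4517 W m⁻².
From L = 4πd²S, d = √(3.63×10^25/(4π·4517)) = 2.529×10^10 m = 0.1690 AU.

0.169 AU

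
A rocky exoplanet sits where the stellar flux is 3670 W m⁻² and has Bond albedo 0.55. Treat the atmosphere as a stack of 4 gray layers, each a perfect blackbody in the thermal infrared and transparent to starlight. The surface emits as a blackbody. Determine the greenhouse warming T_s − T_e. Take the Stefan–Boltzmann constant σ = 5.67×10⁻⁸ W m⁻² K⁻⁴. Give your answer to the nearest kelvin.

145 K

OLR = S(1−α)/4 = 412.9 W m⁻²; the top layer radiates at T_e = 292.1 K.
T_s = (N+1)^(1/4)·T_e = 436.8 K.
Warming: T_s − T_e = 144.7 K.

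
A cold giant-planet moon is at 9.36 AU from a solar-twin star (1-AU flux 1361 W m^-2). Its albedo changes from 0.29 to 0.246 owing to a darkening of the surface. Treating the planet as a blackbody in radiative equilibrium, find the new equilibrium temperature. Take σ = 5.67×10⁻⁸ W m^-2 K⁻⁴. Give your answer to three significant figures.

Irradiance scales as 1/d², so S = 1361 W m^-2 × (1/9.36)² = 15.53 W m^-2.
With the new albedo, S(1−α₂)/4 = 2.928 W m^-2, so T₂ = 84.77 K.

84.8 K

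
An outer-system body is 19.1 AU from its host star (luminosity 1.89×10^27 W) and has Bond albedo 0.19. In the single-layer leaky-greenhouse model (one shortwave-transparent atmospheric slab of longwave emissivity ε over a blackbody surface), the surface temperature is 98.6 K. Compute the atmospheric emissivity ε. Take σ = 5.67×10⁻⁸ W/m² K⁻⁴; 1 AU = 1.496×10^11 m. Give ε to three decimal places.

0.608

d = 19.1 × 1.496×10^11 m = 2.857×10^12 m.
S = L/(4πd²) = 18.42 W/m².
First, T_e = [18.42·(1−0.19)/(4σ)]^(1/4) = 90.06 K.
Since (2−ε)/2 = (T_e/T_s)⁴ = 0.6961, ε = 0.6078.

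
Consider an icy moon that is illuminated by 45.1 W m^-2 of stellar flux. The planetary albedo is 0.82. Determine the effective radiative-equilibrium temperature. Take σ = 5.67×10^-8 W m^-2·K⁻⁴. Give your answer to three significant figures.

The planet absorbs (1−α)S over its disc πR² and re-emits over 4πR², so the mean absorbed flux is (1−0.82)·45.10/4 = 2.030 W m^-2.
Balancing against σT⁴: T = (2.030/5.67×10⁻⁸)^(1/4) = 77.35 K.

77.3 K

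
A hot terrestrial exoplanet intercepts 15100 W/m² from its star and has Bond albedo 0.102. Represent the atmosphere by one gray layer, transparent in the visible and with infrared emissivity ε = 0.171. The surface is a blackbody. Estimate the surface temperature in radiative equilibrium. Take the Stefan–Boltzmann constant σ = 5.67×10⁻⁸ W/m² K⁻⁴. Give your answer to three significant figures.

506 kelvin

The planet radiates to space at T_e = [S(1−α)/(4σ)]^(1/4) = 494.5 K.
Surface balance with a leaky layer gives σT_s⁴ = σT_e⁴·2/(2−ε), so T_s = T_e·[2/(2−0.171)]^(1/4) = 505.7 K.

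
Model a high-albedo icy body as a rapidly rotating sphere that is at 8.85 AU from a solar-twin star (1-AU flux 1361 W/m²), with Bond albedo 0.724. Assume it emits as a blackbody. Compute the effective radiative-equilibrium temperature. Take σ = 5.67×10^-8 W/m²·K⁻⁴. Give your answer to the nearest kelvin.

Irradiance scales as 1/d², so S = 1361 W/m² × (1/8.85)² = 17.38 W/m².
Averaging over the sphere, the absorbed flux is S(1−α)/4 = 1.199 W/m².
Balancing against σT⁴: T = (1.199/5.67×10⁻⁸)^(1/4) = 67.81 K.

68 kelvin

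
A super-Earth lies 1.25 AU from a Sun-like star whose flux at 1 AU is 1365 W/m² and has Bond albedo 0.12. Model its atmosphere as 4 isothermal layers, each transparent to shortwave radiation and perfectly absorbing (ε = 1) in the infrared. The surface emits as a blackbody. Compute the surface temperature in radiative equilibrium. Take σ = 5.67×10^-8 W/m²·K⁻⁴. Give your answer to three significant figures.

By the inverse-square law, S = 1365/1.25² = 873.6 W/m².
OLR = S(1−α)/4 = 192.2 W/m²; the top layer radiates at T_e = 241.3 K.
With N = 4 opaque layers, T_s = (N+1)^(1/4)·T_e = 5^(1/4)·241.3 = 360.8 K.

361 K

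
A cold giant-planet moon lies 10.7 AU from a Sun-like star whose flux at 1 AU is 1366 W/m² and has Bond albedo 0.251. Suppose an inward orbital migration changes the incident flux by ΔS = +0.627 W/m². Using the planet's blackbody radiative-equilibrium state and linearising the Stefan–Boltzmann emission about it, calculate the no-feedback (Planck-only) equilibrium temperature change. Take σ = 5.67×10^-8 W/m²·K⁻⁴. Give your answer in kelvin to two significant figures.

1.0 kelvin

Irradiance scales as 1/d², so S = 1366 W/m² × (1/10.7)² = 11.93 W/m².
Reference equilibrium: T_e = [S(1−α)/(4σ)]^(1/4) = 79.23 K.
TOA radiative forcing: ΔF = (1−α)ΔS/4 = 0.749·(+0.627)/4 = 0.1174 W/m².
Planck response: λ_P = 4σT_e³ = 4·5.67×10⁻⁸·(79.23)³ = 0.1128 W/m²/K.
Hence the no-feedback warming is ΔF/(4σT_e³) = 1.04 K.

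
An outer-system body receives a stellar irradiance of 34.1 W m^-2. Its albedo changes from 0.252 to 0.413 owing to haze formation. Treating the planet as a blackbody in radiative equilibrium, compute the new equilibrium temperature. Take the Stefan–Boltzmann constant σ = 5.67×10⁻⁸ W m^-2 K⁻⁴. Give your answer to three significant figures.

T₂ = [S(1−α₂)/(4σ)]^(1/4) = [34.10·0.587/(4σ)]^(1/4) = 96.93 K.

96.9 K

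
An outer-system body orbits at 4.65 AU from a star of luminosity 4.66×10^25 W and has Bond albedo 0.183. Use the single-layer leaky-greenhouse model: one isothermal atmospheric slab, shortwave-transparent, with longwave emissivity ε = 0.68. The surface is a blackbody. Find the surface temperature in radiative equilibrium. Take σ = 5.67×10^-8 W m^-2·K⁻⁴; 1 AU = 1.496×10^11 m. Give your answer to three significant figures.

80.4 kelvin

Orbital distance: d = 4.65 AU = 6.956×10^11 m.
Spreading L over a sphere of radius d: S = 4.66×10^25/(4π·6.96×10^11²) = 7.663 W m^-2.
At the top of the atmosphere, σT_e⁴ = S(1−α)/4 = 1.565 W m^-2, giving T_e = 72.48 K.
For a single slab of emissivity ε, T_s⁴ = 2T_e⁴/(2−ε); thus T_s = 72.48·(1.515)^(1/4) = 80.42 K.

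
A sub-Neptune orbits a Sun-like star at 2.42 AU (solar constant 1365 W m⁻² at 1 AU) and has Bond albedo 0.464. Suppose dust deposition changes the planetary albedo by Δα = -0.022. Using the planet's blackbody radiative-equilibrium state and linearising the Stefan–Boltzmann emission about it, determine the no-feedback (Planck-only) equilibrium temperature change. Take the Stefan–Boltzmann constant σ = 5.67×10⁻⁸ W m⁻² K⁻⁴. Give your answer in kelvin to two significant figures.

Flux at the orbit: S = 1365/(2.42)² = 233.1 W m⁻².
Unperturbed T_e = [233.1·(1−0.464)/(4σ)]^¼ = 153.2 K.
ΔF = −(S/4)Δα = −(233.1/4)×(-0.022) = 1.282 W m⁻².
Linearising σT⁴ gives d(σT⁴)/dT = 4σT_e³ = 0.8155 W m⁻² per K.
ΔT₀ = ΔF/λ_P = 1.282/0.8155 = 1.57 K.

1.6 K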